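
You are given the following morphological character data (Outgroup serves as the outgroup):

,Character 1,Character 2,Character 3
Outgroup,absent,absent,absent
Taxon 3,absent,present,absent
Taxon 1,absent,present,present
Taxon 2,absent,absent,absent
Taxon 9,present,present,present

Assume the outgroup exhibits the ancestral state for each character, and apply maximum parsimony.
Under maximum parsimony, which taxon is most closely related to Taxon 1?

The outgroup has state 'absent' for every character, so 'present' is the derived state throughout.
Character 1 (derived state 'present') is unique to Taxon 9 (autapomorphy; uninformative for grouping).
Character 2: derived state 'present' in Taxon 1, Taxon 3, and Taxon 9 only — synapomorphy for {Taxon 1, Taxon 3, Taxon 9}.
Character 3 (derived state 'present') is shared by Taxon 1 and Taxon 9 — a synapomorphy uniting that clade.
Most parsimonious ingroup topology: ((Taxon 3,(Taxon 1,Taxon 9)),Taxon 2).
Taxon 1 and Taxon 9 form a cherry on this tree, so they are sister taxa.

Taxon 9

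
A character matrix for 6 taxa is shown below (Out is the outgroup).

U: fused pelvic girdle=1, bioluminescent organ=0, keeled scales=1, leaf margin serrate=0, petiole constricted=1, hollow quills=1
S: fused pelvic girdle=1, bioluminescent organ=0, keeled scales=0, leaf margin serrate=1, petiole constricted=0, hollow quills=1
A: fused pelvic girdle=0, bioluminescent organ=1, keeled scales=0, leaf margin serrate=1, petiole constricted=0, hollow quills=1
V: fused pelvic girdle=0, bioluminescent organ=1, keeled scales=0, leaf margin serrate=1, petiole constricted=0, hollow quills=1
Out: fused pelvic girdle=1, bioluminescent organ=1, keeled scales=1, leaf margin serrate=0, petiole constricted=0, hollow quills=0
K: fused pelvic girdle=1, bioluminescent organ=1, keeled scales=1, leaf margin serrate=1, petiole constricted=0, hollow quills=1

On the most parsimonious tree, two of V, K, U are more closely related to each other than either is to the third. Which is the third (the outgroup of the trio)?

Character polarity is set by the outgroup: the derived state is whichever differs from the outgroup's state, so for fused pelvic girdle, bioluminescent organ, keeled scales the derived state is '0', and for the remaining characters it is '1'.
fused pelvic girdle (derived state '0') is shared by A and V — a synapomorphy uniting that clade.
bioluminescent organ groups S and U, which is incompatible with the clades supported by the remaining characters; treating it as convergent (homoplasy) costs fewer steps than any alternative tree.
Only A, S, and V show the derived state '0' for keeled scales, supporting them as a clade.
leaf margin serrate (derived state '1') is shared by A, K, S, and V — a synapomorphy uniting that clade.
petiole constricted: derived state '1' in U only — an autapomorphy, so it tells us nothing about relationships among taxa.
hollow quills (derived state '1') is shared by all ingroup taxa — unites the whole ingroup.
Most parsimonious ingroup topology: ((((A,V),S),K),U).
V and K share a more recent common ancestor with each other than either does with U, so U is the least closely related of the three.

U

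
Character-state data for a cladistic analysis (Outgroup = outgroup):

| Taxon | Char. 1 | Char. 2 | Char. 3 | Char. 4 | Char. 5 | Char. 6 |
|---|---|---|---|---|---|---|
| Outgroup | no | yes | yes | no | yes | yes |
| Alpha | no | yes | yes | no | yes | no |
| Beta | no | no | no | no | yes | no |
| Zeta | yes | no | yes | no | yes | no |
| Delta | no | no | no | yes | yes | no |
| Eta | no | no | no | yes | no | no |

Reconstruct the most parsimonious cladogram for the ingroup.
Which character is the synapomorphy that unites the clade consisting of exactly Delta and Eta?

Character polarity is set by the outgroup: the derived state is whichever differs from the outgroup's state, so for Char. 2, Char. 3, Char. 5, Char. 6 the derived state is 'no', and for the remaining characters it is 'yes'.
Char. 1 (derived state 'yes') is unique to Zeta (autapomorphy; uninformative for grouping).
Char. 2 (derived state 'no') is shared by Beta, Delta, Eta, and Zeta — a synapomorphy uniting that clade.
Char. 3: derived state 'no' in Beta, Delta, and Eta only — synapomorphy for {Beta, Delta, Eta}.
Char. 4 (derived state 'yes') is shared by Delta and Eta — a synapomorphy uniting that clade.
Char. 5: derived state 'no' in Eta only — an autapomorphy, so it tells us nothing about relationships among taxa.
All ingroup taxa share the derived state 'no' for Char. 6; it defines the ingroup but does not resolve relationships within it.
Most parsimonious ingroup topology: (Alpha,((Beta,(Delta,Eta)),Zeta)).
The clade {Delta, Eta} is supported by Char. 4: its derived state 'yes' occurs in exactly those taxa and in no other taxon (including the outgroup).

Char. 4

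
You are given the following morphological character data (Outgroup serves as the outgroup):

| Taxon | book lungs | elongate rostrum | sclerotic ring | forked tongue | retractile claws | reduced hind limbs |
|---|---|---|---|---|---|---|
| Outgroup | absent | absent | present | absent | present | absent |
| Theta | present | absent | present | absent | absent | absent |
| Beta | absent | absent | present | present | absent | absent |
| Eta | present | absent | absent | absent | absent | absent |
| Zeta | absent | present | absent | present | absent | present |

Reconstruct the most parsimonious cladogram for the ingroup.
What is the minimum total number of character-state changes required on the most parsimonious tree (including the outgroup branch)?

Character polarity is set by the outgroup: the derived state is whichever differs from the outgroup's state, so for sclerotic ring, retractile claws the derived state is 'absent', and for the remaining characters it is 'present'.
book lungs: derived state 'present' in Eta and Theta only — synapomorphy for {Eta, Theta}.
elongate rostrum (derived state 'present') is unique to Zeta (autapomorphy; uninformative for grouping).
sclerotic ring groups Eta and Zeta, which is incompatible with the clades supported by the remaining characters; treating it as convergent (homoplasy) costs fewer steps than any alternative tree.
forked tongue (derived state 'present') is shared by Beta and Zeta — a synapomorphy uniting that clade.
All ingroup taxa share the derived state 'absent' for retractile claws; it defines the ingroup but does not resolve relationships within it.
reduced hind limbs: derived state 'present' in Zeta only — an autapomorphy, so it tells us nothing about relationships among taxa.
Most parsimonious ingroup topology: ((Theta,Eta),(Beta,Zeta)).
Changes per character on this tree: book lungs: 1; elongate rostrum: 1; sclerotic ring: 2; forked tongue: 1; retractile claws: 1; reduced hind limbs: 1.
Total = 7.

7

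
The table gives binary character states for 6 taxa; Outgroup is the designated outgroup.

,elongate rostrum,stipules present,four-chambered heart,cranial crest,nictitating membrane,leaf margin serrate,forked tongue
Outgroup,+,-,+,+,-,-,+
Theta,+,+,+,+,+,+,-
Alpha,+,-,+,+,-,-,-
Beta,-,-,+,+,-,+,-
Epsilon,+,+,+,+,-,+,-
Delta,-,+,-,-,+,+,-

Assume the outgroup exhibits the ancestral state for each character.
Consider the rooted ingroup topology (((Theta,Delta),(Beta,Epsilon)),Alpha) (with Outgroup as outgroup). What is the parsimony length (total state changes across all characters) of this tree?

Map each character onto (((Theta,Delta),(Beta,Epsilon)),Alpha) (rooted by Outgroup) and count the minimum state changes it requires (Fitch parsimony):
elongate rostrum: 2; stipules present: 2; four-chambered heart: 1; cranial crest: 1; nictitating membrane: 1; leaf margin serrate: 1; forked tongue: 1.
Total tree length = 9.

9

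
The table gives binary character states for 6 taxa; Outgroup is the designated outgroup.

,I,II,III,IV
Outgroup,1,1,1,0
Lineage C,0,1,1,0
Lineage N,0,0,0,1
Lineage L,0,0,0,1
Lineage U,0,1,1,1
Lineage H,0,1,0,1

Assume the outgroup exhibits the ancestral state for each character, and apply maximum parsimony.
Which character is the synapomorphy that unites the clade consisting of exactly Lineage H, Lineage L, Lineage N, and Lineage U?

Character polarity is set by the outgroup: the derived state is whichever differs from the outgroup's state, so for I, II, III the derived state is '0', and for the remaining characters it is '1'.
I (derived state '0') is shared by all ingroup taxa — unites the whole ingroup.
II (derived state '0') is shared by Lineage L and Lineage N — a synapomorphy uniting that clade.
Only Lineage H, Lineage L, and Lineage N show the derived state '0' for III, supporting them as a clade.
Only Lineage H, Lineage L, Lineage N, and Lineage U show the derived state '1' for IV, supporting them as a clade.
Most parsimonious ingroup topology: (Lineage C,(((Lineage N,Lineage L),Lineage H),Lineage U)).
The clade {Lineage H, Lineage L, Lineage N, Lineage U} is supported by IV: its derived state '1' occurs in exactly those taxa and in no other taxon (including the outgroup).

IV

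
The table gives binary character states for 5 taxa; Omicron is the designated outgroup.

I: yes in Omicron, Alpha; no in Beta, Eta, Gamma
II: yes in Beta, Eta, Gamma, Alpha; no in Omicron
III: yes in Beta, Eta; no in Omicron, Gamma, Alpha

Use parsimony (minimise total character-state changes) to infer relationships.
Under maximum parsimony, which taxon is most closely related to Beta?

Character polarity is set by the outgroup: the derived state is whichever differs from the outgroup's state, so for I the derived state is 'no', and for the remaining characters it is 'yes'.
I (derived state 'no') is shared by Beta, Eta, and Gamma — a synapomorphy uniting that clade.
II (derived state 'yes') is shared by all ingroup taxa — unites the whole ingroup.
III (derived state 'yes') is shared by Beta and Eta — a synapomorphy uniting that clade.
Most parsimonious ingroup topology: (((Beta,Eta),Gamma),Alpha).
Beta and Eta form a cherry on this tree, so they are sister taxa.

Eta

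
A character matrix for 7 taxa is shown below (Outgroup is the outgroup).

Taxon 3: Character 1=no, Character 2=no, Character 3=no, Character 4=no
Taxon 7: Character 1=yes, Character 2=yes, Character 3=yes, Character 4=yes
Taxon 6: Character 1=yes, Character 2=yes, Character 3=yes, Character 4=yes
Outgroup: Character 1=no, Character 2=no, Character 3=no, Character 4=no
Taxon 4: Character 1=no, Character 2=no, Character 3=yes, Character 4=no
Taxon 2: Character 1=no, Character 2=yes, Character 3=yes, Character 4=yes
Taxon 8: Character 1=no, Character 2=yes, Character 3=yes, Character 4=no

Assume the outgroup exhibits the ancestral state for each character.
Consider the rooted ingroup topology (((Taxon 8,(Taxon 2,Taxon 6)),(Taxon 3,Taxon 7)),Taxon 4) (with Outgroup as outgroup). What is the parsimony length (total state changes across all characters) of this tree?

8

Map each character onto (((Taxon 8,(Taxon 2,Taxon 6)),(Taxon 3,Taxon 7)),Taxon 4) (rooted by Outgroup) and count the minimum state changes it requires (Fitch parsimony):
Character 1: 2; Character 2: 2; Character 3: 2; Character 4: 2.
Total tree length = 8.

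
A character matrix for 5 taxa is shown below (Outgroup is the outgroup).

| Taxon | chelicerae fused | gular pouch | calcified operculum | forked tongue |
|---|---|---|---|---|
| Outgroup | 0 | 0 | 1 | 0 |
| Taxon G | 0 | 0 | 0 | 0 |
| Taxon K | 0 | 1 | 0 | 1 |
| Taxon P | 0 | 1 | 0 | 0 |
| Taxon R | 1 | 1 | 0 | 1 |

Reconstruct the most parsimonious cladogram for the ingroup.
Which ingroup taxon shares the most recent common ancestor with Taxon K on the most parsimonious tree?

Taxon R

Character polarity is set by the outgroup: the derived state is whichever differs from the outgroup's state, so for calcified operculum the derived state is '0', and for the remaining characters it is '1'.
chelicerae fused (derived state '1') is unique to Taxon R (autapomorphy; uninformative for grouping).
Only Taxon K, Taxon P, and Taxon R show the derived state '1' for gular pouch, supporting them as a clade.
calcified operculum (derived state '0') is shared by all ingroup taxa — unites the whole ingroup.
forked tongue (derived state '1') is shared by Taxon K and Taxon R — a synapomorphy uniting that clade.
Most parsimonious ingroup topology: (Taxon G,((Taxon K,Taxon R),Taxon P)).
Taxon K and Taxon R form a cherry on this tree, so they are sister taxa.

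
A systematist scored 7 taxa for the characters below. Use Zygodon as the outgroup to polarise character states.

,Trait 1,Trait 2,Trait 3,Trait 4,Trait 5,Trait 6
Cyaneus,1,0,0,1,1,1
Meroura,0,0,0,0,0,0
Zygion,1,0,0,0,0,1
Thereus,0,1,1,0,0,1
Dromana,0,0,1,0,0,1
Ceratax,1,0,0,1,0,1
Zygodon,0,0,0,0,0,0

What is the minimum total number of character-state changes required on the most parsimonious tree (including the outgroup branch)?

The outgroup has state '0' for every character, so '1' is the derived state throughout.
Trait 1: derived state '1' in Ceratax, Cyaneus, and Zygion only — synapomorphy for {Ceratax, Cyaneus, Zygion}.
Trait 2 (derived state '1') is unique to Thereus (autapomorphy; uninformative for grouping).
Only Dromana and Thereus show the derived state '1' for Trait 3, supporting them as a clade.
Only Ceratax and Cyaneus show the derived state '1' for Trait 4, supporting them as a clade.
Trait 5 (derived state '1') is unique to Cyaneus (autapomorphy; uninformative for grouping).
Trait 6: derived state '1' in Ceratax, Cyaneus, Dromana, Thereus, and Zygion only — synapomorphy for {Ceratax, Cyaneus, Dromana, Thereus, Zygion}.
Most parsimonious ingroup topology: (((Thereus,Dromana),((Ceratax,Cyaneus),Zygion)),Meroura).
Changes per character on this tree: Trait 1: 1; Trait 2: 1; Trait 3: 1; Trait 4: 1; Trait 5: 1; Trait 6: 1.
Total = 6.

6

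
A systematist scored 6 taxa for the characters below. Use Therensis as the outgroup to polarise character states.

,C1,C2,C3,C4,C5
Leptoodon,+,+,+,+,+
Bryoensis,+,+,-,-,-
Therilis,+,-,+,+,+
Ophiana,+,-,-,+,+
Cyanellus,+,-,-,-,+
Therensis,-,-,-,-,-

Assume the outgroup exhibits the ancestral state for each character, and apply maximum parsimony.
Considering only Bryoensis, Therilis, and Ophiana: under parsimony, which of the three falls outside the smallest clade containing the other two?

Bryoensis

The outgroup has state '-' for every character, so '+' is the derived state throughout.
All ingroup taxa share the derived state '+' for C1; it defines the ingroup but does not resolve relationships within it.
C2 (state '+') occurs in Bryoensis and Leptoodon but conflicts with the nesting implied by the other characters — most parsimoniously interpreted as homoplasy.
C3: derived state '+' in Leptoodon and Therilis only — synapomorphy for {Leptoodon, Therilis}.
C4: derived state '+' in Leptoodon, Ophiana, and Therilis only — synapomorphy for {Leptoodon, Ophiana, Therilis}.
C5 (derived state '+') is shared by Cyanellus, Leptoodon, Ophiana, and Therilis — a synapomorphy uniting that clade.
Most parsimonious ingroup topology: ((((Leptoodon,Therilis),Ophiana),Cyanellus),Bryoensis).
Therilis and Ophiana share a more recent common ancestor with each other than either does with Bryoensis, so Bryoensis is the least closely related of the three.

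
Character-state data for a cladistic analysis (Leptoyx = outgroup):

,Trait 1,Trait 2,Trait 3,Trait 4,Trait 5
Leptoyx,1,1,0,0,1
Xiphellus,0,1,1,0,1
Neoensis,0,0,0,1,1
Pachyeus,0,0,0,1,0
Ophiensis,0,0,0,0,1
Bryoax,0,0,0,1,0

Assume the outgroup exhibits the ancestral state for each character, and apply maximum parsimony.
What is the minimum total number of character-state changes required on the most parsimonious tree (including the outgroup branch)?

Character polarity is set by the outgroup: the derived state is whichever differs from the outgroup's state, so for Trait 1, Trait 2, Trait 5 the derived state is '0', and for the remaining characters it is '1'.
All ingroup taxa share the derived state '0' for Trait 1; it defines the ingroup but does not resolve relationships within it.
Trait 2 (derived state '0') is shared by Bryoax, Neoensis, Ophiensis, and Pachyeus — a synapomorphy uniting that clade.
Trait 3 (derived state '1') is unique to Xiphellus (autapomorphy; uninformative for grouping).
Trait 4: derived state '1' in Bryoax, Neoensis, and Pachyeus only — synapomorphy for {Bryoax, Neoensis, Pachyeus}.
Only Bryoax and Pachyeus show the derived state '0' for Trait 5, supporting them as a clade.
Most parsimonious ingroup topology: (Xiphellus,((Neoensis,(Pachyeus,Bryoax)),Ophiensis)).
Changes per character on this tree: Trait 1: 1; Trait 2: 1; Trait 3: 1; Trait 4: 1; Trait 5: 1.
Total = 5.

5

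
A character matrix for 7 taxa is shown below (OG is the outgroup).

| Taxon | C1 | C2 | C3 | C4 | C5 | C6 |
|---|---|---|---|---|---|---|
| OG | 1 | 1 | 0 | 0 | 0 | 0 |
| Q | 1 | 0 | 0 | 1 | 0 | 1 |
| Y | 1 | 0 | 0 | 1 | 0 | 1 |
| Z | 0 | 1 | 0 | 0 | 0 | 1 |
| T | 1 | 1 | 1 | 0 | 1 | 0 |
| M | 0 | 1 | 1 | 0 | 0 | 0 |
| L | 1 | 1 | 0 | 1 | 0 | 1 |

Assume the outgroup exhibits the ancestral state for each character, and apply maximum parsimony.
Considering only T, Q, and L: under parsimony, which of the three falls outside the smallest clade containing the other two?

Character polarity is set by the outgroup: the derived state is whichever differs from the outgroup's state, so for C1, C2 the derived state is '0', and for the remaining characters it is '1'.
C1 (state '0') occurs in M and Z but conflicts with the nesting implied by the other characters — most parsimoniously interpreted as homoplasy.
Only Q and Y show the derived state '0' for C2, supporting them as a clade.
C3 (derived state '1') is shared by M and T — a synapomorphy uniting that clade.
C4 (derived state '1') is shared by L, Q, and Y — a synapomorphy uniting that clade.
C5 (derived state '1') is unique to T (autapomorphy; uninformative for grouping).
C6: derived state '1' in L, Q, Y, and Z only — synapomorphy for {L, Q, Y, Z}.
Most parsimonious ingroup topology: ((((Q,Y),L),Z),(T,M)).
Q and L share a more recent common ancestor with each other than either does with T, so T is the least closely related of the three.

T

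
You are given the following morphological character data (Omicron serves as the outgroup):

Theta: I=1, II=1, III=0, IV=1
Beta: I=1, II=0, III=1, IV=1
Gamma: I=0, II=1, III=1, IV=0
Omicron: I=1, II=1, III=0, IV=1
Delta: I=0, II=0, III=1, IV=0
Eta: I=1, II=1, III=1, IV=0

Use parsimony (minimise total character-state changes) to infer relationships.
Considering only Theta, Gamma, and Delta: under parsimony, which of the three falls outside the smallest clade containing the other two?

Character polarity is set by the outgroup: the derived state is whichever differs from the outgroup's state, so for I, II, IV the derived state is '0', and for the remaining characters it is '1'.
I: derived state '0' in Delta and Gamma only — synapomorphy for {Delta, Gamma}.
II groups Beta and Delta, which is incompatible with the clades supported by the remaining characters; treating it as convergent (homoplasy) costs fewer steps than any alternative tree.
III: derived state '1' in Beta, Delta, Eta, and Gamma only — synapomorphy for {Beta, Delta, Eta, Gamma}.
IV: derived state '0' in Delta, Eta, and Gamma only — synapomorphy for {Delta, Eta, Gamma}.
Most parsimonious ingroup topology: (((Eta,(Gamma,Delta)),Beta),Theta).
Delta and Gamma share a more recent common ancestor with each other than either does with Theta, so Theta is the least closely related of the three.

Theta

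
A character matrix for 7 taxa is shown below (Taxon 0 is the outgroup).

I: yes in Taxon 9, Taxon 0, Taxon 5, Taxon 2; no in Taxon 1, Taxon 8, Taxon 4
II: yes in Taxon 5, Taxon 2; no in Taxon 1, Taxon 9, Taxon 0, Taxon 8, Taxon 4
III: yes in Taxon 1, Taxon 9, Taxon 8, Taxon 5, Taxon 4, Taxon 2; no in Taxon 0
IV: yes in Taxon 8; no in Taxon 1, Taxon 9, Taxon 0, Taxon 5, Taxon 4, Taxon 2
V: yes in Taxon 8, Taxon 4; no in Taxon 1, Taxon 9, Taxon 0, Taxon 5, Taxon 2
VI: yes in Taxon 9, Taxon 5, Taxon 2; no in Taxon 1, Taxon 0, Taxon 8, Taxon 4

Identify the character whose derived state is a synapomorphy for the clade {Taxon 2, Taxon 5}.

Character polarity is set by the outgroup: the derived state is whichever differs from the outgroup's state, so for I the derived state is 'no', and for the remaining characters it is 'yes'.
Only Taxon 1, Taxon 4, and Taxon 8 show the derived state 'no' for I, supporting them as a clade.
II (derived state 'yes') is shared by Taxon 2 and Taxon 5 — a synapomorphy uniting that clade.
All ingroup taxa share the derived state 'yes' for III; it defines the ingroup but does not resolve relationships within it.
IV (derived state 'yes') is unique to Taxon 8 (autapomorphy; uninformative for grouping).
Only Taxon 4 and Taxon 8 show the derived state 'yes' for V, supporting them as a clade.
VI (derived state 'yes') is shared by Taxon 2, Taxon 5, and Taxon 9 — a synapomorphy uniting that clade.
Most parsimonious ingroup topology: (((Taxon 8,Taxon 4),Taxon 1),((Taxon 2,Taxon 5),Taxon 9)).
The clade {Taxon 2, Taxon 5} is supported by II: its derived state 'yes' occurs in exactly those taxa and in no other taxon (including the outgroup).

II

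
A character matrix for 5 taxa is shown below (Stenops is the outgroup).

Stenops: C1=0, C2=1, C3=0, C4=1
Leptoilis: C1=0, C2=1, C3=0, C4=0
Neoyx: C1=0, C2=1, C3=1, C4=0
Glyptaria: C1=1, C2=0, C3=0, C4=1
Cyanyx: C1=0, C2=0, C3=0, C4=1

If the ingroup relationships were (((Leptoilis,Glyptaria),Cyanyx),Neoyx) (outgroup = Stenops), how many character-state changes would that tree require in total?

Map each character onto (((Leptoilis,Glyptaria),Cyanyx),Neoyx) (rooted by Stenops) and count the minimum state changes it requires (Fitch parsimony):
C1: 1; C2: 2; C3: 1; C4: 2.
Total tree length = 6.

6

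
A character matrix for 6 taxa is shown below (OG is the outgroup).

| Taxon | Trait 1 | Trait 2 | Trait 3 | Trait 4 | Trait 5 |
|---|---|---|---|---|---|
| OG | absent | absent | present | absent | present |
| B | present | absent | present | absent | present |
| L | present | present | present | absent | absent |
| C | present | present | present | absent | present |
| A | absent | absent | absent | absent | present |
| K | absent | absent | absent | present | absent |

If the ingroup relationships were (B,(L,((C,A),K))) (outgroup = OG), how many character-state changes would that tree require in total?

Map each character onto (B,(L,((C,A),K))) (rooted by OG) and count the minimum state changes it requires (Fitch parsimony):
Trait 1: 3; Trait 2: 2; Trait 3: 2; Trait 4: 1; Trait 5: 2.
Total tree length = 10.

10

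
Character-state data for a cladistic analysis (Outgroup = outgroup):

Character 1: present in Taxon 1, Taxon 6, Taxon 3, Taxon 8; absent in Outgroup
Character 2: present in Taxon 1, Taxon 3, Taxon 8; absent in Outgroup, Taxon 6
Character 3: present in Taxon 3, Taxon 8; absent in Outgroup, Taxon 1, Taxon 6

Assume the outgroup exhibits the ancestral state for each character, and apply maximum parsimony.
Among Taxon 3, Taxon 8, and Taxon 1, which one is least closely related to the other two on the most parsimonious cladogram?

The outgroup has state 'absent' for every character, so 'present' is the derived state throughout.
All ingroup taxa share the derived state 'present' for Character 1; it defines the ingroup but does not resolve relationships within it.
Character 2 (derived state 'present') is shared by Taxon 1, Taxon 3, and Taxon 8 — a synapomorphy uniting that clade.
Character 3: derived state 'present' in Taxon 3 and Taxon 8 only — synapomorphy for {Taxon 3, Taxon 8}.
Most parsimonious ingroup topology: ((Taxon 1,(Taxon 3,Taxon 8)),Taxon 6).
Taxon 3 and Taxon 8 share a more recent common ancestor with each other than either does with Taxon 1, so Taxon 1 is the least closely related of the three.

Taxon 1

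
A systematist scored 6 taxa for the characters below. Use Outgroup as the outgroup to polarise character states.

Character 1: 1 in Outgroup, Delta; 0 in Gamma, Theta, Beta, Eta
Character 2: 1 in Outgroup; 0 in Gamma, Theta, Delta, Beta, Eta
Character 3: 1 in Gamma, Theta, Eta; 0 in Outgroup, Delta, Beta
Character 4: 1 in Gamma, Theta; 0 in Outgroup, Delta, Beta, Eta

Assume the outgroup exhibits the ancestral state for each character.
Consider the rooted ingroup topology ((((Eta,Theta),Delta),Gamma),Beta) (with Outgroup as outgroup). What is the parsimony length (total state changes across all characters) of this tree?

7

Map each character onto ((((Eta,Theta),Delta),Gamma),Beta) (rooted by Outgroup) and count the minimum state changes it requires (Fitch parsimony):
Character 1: 2; Character 2: 1; Character 3: 2; Character 4: 2.
Total tree length = 7.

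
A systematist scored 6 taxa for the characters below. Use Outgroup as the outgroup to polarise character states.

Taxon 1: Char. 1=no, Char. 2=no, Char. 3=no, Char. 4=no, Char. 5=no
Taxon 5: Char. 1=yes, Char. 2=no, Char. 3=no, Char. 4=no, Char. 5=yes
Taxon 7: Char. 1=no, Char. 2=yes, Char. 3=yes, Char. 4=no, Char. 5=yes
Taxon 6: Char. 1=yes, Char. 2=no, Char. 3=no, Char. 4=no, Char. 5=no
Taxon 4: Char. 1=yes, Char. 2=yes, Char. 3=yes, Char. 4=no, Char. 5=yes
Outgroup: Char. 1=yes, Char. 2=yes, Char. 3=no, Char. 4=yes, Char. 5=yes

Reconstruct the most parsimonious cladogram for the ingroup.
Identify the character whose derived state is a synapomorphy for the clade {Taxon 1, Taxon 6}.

Character polarity is set by the outgroup: the derived state is whichever differs from the outgroup's state, so for Char. 1, Char. 2, Char. 4, Char. 5 the derived state is 'no', and for the remaining characters it is 'yes'.
Char. 1 (state 'no') occurs in Taxon 1 and Taxon 7 but conflicts with the nesting implied by the other characters — most parsimoniously interpreted as homoplasy.
Char. 2: derived state 'no' in Taxon 1, Taxon 5, and Taxon 6 only — synapomorphy for {Taxon 1, Taxon 5, Taxon 6}.
Char. 3: derived state 'yes' in Taxon 4 and Taxon 7 only — synapomorphy for {Taxon 4, Taxon 7}.
Char. 4 (derived state 'no') is shared by all ingroup taxa — unites the whole ingroup.
Char. 5 (derived state 'no') is shared by Taxon 1 and Taxon 6 — a synapomorphy uniting that clade.
Most parsimonious ingroup topology: ((Taxon 4,Taxon 7),(Taxon 5,(Taxon 6,Taxon 1))).
The clade {Taxon 1, Taxon 6} is supported by Char. 5: its derived state 'no' occurs in exactly those taxa and in no other taxon (including the outgroup).

Char. 5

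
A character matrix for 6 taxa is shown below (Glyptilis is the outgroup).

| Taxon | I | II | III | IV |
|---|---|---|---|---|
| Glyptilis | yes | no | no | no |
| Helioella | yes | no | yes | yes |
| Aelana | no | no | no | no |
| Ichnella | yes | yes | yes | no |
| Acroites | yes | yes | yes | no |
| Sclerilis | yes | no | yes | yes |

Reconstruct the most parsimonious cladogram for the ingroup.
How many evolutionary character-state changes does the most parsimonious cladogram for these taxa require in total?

Character polarity is set by the outgroup: the derived state is whichever differs from the outgroup's state, so for I the derived state is 'no', and for the remaining characters it is 'yes'.
I (derived state 'no') is unique to Aelana (autapomorphy; uninformative for grouping).
II (derived state 'yes') is shared by Acroites and Ichnella — a synapomorphy uniting that clade.
Only Acroites, Helioella, Ichnella, and Sclerilis show the derived state 'yes' for III, supporting them as a clade.
IV: derived state 'yes' in Helioella and Sclerilis only — synapomorphy for {Helioella, Sclerilis}.
Most parsimonious ingroup topology: (((Helioella,Sclerilis),(Ichnella,Acroites)),Aelana).
Changes per character on this tree: I: 1; II: 1; III: 1; IV: 1.
Total = 4.

4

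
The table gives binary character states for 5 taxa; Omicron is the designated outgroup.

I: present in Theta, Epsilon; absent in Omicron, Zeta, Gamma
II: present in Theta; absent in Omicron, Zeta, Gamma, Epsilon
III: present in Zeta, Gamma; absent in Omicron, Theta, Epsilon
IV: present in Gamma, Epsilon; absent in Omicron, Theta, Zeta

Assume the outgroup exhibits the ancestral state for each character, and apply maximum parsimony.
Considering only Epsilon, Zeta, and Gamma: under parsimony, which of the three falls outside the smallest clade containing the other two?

The outgroup has state 'absent' for every character, so 'present' is the derived state throughout.
I (derived state 'present') is shared by Epsilon and Theta — a synapomorphy uniting that clade.
II (derived state 'present') is unique to Theta (autapomorphy; uninformative for grouping).
Only Gamma and Zeta show the derived state 'present' for III, supporting them as a clade.
IV (state 'present') occurs in Epsilon and Gamma but conflicts with the nesting implied by the other characters — most parsimoniously interpreted as homoplasy.
Most parsimonious ingroup topology: ((Theta,Epsilon),(Zeta,Gamma)).
Gamma and Zeta share a more recent common ancestor with each other than either does with Epsilon, so Epsilon is the least closely related of the three.

Epsilon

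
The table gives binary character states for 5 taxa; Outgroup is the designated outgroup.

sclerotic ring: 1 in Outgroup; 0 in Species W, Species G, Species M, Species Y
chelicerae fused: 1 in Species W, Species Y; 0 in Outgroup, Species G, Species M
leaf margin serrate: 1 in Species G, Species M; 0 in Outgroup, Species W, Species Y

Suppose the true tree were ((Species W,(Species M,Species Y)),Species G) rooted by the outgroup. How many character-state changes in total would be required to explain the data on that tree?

Map each character onto ((Species W,(Species M,Species Y)),Species G) (rooted by Outgroup) and count the minimum state changes it requires (Fitch parsimony):
sclerotic ring: 1; chelicerae fused: 2; leaf margin serrate: 2.
Total tree length = 5.

5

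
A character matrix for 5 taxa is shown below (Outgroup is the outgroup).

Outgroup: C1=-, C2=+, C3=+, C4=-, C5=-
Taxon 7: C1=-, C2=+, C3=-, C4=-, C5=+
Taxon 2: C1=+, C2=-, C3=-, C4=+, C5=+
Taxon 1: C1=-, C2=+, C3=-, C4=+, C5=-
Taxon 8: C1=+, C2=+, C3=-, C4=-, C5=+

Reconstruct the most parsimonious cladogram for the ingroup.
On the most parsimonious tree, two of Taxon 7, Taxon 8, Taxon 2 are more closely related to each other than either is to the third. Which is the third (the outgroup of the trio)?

Character polarity is set by the outgroup: the derived state is whichever differs from the outgroup's state, so for C2, C3 the derived state is '-', and for the remaining characters it is '+'.
C1: derived state '+' in Taxon 2 and Taxon 8 only — synapomorphy for {Taxon 2, Taxon 8}.
C2: derived state '-' in Taxon 2 only — an autapomorphy, so it tells us nothing about relationships among taxa.
All ingroup taxa share the derived state '-' for C3; it defines the ingroup but does not resolve relationships within it.
C4 (state '+') occurs in Taxon 1 and Taxon 2 but conflicts with the nesting implied by the other characters — most parsimoniously interpreted as homoplasy.
Only Taxon 2, Taxon 7, and Taxon 8 show the derived state '+' for C5, supporting them as a clade.
Most parsimonious ingroup topology: ((Taxon 7,(Taxon 2,Taxon 8)),Taxon 1).
Taxon 8 and Taxon 2 share a more recent common ancestor with each other than either does with Taxon 7, so Taxon 7 is the least closely related of the three.

Taxon 7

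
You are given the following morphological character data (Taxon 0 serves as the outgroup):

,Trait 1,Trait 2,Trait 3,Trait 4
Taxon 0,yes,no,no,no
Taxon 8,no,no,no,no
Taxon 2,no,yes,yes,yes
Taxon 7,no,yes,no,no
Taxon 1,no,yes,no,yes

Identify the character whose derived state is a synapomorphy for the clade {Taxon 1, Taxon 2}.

Character polarity is set by the outgroup: the derived state is whichever differs from the outgroup's state, so for Trait 1 the derived state is 'no', and for the remaining characters it is 'yes'.
All ingroup taxa share the derived state 'no' for Trait 1; it defines the ingroup but does not resolve relationships within it.
Only Taxon 1, Taxon 2, and Taxon 7 show the derived state 'yes' for Trait 2, supporting them as a clade.
Trait 3 (derived state 'yes') is unique to Taxon 2 (autapomorphy; uninformative for grouping).
Trait 4 (derived state 'yes') is shared by Taxon 1 and Taxon 2 — a synapomorphy uniting that clade.
Most parsimonious ingroup topology: (Taxon 8,((Taxon 2,Taxon 1),Taxon 7)).
The clade {Taxon 1, Taxon 2} is supported by Trait 4: its derived state 'yes' occurs in exactly those taxa and in no other taxon (including the outgroup).

Trait 4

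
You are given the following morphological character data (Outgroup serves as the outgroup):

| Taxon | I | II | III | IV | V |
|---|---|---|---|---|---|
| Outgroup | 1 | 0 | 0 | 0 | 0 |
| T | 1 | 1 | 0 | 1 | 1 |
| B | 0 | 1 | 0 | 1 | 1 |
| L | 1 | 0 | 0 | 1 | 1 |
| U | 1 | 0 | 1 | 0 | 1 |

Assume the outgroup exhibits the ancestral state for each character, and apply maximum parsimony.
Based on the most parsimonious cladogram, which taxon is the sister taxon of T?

Character polarity is set by the outgroup: the derived state is whichever differs from the outgroup's state, so for I the derived state is '0', and for the remaining characters it is '1'.
I: derived state '0' in B only — an autapomorphy, so it tells us nothing about relationships among taxa.
II: derived state '1' in B and T only — synapomorphy for {B, T}.
III (derived state '1') is unique to U (autapomorphy; uninformative for grouping).
IV (derived state '1') is shared by B, L, and T — a synapomorphy uniting that clade.
All ingroup taxa share the derived state '1' for V; it defines the ingroup but does not resolve relationships within it.
Most parsimonious ingroup topology: (((T,B),L),U).
T and B form a cherry on this tree, so they are sister taxa.

B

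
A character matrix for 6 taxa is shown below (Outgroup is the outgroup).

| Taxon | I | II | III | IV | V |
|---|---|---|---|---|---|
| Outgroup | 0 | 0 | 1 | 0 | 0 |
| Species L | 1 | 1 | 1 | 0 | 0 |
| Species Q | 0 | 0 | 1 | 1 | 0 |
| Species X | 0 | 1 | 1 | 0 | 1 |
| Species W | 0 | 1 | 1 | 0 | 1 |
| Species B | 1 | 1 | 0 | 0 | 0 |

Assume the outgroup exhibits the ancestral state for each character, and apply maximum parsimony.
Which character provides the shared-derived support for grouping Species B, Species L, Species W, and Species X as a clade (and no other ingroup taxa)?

II

Character polarity is set by the outgroup: the derived state is whichever differs from the outgroup's state, so for III the derived state is '0', and for the remaining characters it is '1'.
I (derived state '1') is shared by Species B and Species L — a synapomorphy uniting that clade.
II: derived state '1' in Species B, Species L, Species W, and Species X only — synapomorphy for {Species B, Species L, Species W, Species X}.
III (derived state '0') is unique to Species B (autapomorphy; uninformative for grouping).
IV: derived state '1' in Species Q only — an autapomorphy, so it tells us nothing about relationships among taxa.
Only Species W and Species X show the derived state '1' for V, supporting them as a clade.
Most parsimonious ingroup topology: (((Species L,Species B),(Species X,Species W)),Species Q).
The clade {Species B, Species L, Species W, Species X} is supported by II: its derived state '1' occurs in exactly those taxa and in no other taxon (including the outgroup).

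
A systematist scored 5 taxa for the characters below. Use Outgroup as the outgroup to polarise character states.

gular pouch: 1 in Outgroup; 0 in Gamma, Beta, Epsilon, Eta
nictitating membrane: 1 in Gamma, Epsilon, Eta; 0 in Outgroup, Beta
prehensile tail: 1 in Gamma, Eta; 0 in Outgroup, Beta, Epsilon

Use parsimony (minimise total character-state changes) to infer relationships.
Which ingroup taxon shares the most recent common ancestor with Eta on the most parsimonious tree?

Gamma

Character polarity is set by the outgroup: the derived state is whichever differs from the outgroup's state, so for gular pouch the derived state is '0', and for the remaining characters it is '1'.
gular pouch (derived state '0') is shared by all ingroup taxa — unites the whole ingroup.
nictitating membrane (derived state '1') is shared by Epsilon, Eta, and Gamma — a synapomorphy uniting that clade.
prehensile tail: derived state '1' in Eta and Gamma only — synapomorphy for {Eta, Gamma}.
Most parsimonious ingroup topology: (((Gamma,Eta),Epsilon),Beta).
Eta and Gamma form a cherry on this tree, so they are sister taxa.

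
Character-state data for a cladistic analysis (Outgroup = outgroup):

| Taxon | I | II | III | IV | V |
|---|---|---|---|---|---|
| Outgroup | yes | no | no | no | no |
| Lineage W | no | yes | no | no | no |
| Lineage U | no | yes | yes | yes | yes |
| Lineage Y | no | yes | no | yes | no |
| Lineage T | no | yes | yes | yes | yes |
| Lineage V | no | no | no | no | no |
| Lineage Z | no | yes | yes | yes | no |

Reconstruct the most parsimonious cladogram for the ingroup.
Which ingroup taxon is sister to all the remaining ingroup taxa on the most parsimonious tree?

Character polarity is set by the outgroup: the derived state is whichever differs from the outgroup's state, so for I the derived state is 'no', and for the remaining characters it is 'yes'.
I (derived state 'no') is shared by all ingroup taxa — unites the whole ingroup.
Only Lineage T, Lineage U, Lineage W, Lineage Y, and Lineage Z show the derived state 'yes' for II, supporting them as a clade.
Only Lineage T, Lineage U, and Lineage Z show the derived state 'yes' for III, supporting them as a clade.
Only Lineage T, Lineage U, Lineage Y, and Lineage Z show the derived state 'yes' for IV, supporting them as a clade.
V (derived state 'yes') is shared by Lineage T and Lineage U — a synapomorphy uniting that clade.
Most parsimonious ingroup topology: ((Lineage W,(((Lineage U,Lineage T),Lineage Z),Lineage Y)),Lineage V).
Lineage V is sister to the clade containing all other ingroup taxa, so it is the earliest-diverging (most basal) ingroup lineage.

Lineage V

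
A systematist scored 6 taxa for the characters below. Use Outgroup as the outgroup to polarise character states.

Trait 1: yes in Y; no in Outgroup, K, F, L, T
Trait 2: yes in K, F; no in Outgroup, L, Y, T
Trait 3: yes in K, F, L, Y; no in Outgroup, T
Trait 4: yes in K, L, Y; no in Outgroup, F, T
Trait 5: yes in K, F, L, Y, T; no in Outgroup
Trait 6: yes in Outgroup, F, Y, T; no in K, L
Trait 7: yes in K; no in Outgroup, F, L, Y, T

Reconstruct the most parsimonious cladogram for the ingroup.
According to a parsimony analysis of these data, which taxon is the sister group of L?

Character polarity is set by the outgroup: the derived state is whichever differs from the outgroup's state, so for Trait 6 the derived state is 'no', and for the remaining characters it is 'yes'.
Trait 1 (derived state 'yes') is unique to Y (autapomorphy; uninformative for grouping).
Trait 2 (state 'yes') occurs in F and K but conflicts with the nesting implied by the other characters — most parsimoniously interpreted as homoplasy.
Only F, K, L, and Y show the derived state 'yes' for Trait 3, supporting them as a clade.
Only K, L, and Y show the derived state 'yes' for Trait 4, supporting them as a clade.
Trait 5 (derived state 'yes') is shared by all ingroup taxa — unites the whole ingroup.
Trait 6 (derived state 'no') is shared by K and L — a synapomorphy uniting that clade.
Trait 7: derived state 'yes' in K only — an autapomorphy, so it tells us nothing about relationships among taxa.
Most parsimonious ingroup topology: ((((K,L),Y),F),T).
L and K form a cherry on this tree, so they are sister taxa.

K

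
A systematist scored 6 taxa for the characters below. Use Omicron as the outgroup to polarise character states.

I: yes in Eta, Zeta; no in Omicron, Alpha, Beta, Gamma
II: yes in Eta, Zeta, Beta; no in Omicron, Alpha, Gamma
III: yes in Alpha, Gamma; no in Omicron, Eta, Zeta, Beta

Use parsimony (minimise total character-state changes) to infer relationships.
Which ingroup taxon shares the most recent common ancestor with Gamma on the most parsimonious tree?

Alpha

The outgroup has state 'no' for every character, so 'yes' is the derived state throughout.
Only Eta and Zeta show the derived state 'yes' for I, supporting them as a clade.
II: derived state 'yes' in Beta, Eta, and Zeta only — synapomorphy for {Beta, Eta, Zeta}.
Only Alpha and Gamma show the derived state 'yes' for III, supporting them as a clade.
Most parsimonious ingroup topology: (((Eta,Zeta),Beta),(Alpha,Gamma)).
Gamma and Alpha form a cherry on this tree, so they are sister taxa.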